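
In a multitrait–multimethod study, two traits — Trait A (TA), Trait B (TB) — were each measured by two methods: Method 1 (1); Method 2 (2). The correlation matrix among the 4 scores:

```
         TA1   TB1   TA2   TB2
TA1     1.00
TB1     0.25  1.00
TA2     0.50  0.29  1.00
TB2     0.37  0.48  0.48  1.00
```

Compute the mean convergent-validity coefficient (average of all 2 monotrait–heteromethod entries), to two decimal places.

0.49

Convergent values: 0.50, 0.48; mean = 0.98/2 = 0.49.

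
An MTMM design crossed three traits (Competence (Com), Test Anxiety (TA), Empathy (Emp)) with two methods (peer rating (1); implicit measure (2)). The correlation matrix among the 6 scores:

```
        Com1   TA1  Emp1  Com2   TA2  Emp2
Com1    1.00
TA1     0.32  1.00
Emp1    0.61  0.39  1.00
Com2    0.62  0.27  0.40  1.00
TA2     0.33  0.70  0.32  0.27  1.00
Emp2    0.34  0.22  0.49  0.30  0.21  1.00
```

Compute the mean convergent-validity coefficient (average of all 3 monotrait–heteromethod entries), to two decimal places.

0.60

Convergent values: 0.62, 0.70, 0.49; mean = 1.81/3 = 0.60.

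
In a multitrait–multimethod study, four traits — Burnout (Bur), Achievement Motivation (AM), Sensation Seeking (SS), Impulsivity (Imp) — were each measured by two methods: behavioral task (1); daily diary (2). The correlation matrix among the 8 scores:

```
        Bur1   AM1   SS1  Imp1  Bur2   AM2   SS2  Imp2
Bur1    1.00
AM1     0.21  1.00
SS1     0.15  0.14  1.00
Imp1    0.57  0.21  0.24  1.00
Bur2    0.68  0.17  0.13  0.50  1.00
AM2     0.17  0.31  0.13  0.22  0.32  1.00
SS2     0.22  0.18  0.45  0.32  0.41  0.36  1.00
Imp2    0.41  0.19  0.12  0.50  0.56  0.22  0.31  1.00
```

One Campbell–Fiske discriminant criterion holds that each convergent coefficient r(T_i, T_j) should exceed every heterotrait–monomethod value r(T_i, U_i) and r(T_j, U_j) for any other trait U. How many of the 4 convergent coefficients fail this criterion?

Each convergent coefficient versus the relevant comparison correlations:
Bur (methods 1·2): 0.68 vs {0.21, 0.32, 0.15, 0.41, 0.57, 0.56} → pass.
AM (methods 1·2): 0.31 vs {0.21, 0.32, 0.14, 0.36, 0.21, 0.22} → fail.
SS (methods 1·2): 0.45 vs {0.15, 0.41, 0.14, 0.36, 0.24, 0.31} → pass.
Imp (methods 1·2): 0.50 vs {0.57, 0.56, 0.21, 0.22, 0.24, 0.31} → fail.
2 of 4 fail.

2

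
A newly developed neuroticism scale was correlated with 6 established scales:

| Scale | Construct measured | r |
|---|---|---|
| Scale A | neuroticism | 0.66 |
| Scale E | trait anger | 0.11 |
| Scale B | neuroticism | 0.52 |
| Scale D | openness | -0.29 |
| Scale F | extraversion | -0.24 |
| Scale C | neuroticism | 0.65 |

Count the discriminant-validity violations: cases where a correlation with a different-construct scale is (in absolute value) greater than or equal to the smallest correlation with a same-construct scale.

0

Convergent (same construct = neuroticism): Scale A, Scale B, Scale C.
Smallest convergent = 0.52. Discriminant |r|: 0.11, 0.29, 0.24; count ≥ 0.52 → 0.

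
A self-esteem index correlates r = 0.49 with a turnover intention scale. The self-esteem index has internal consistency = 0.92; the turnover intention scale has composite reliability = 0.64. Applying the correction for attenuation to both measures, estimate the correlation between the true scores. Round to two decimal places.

r_true = r_obs / √(r_xx · r_yy) = 0.49 / √(0.92 × 0.64) = 0.49 / √0.5888 = 0.49 / 0.7673 ≈ 0.64.

0.64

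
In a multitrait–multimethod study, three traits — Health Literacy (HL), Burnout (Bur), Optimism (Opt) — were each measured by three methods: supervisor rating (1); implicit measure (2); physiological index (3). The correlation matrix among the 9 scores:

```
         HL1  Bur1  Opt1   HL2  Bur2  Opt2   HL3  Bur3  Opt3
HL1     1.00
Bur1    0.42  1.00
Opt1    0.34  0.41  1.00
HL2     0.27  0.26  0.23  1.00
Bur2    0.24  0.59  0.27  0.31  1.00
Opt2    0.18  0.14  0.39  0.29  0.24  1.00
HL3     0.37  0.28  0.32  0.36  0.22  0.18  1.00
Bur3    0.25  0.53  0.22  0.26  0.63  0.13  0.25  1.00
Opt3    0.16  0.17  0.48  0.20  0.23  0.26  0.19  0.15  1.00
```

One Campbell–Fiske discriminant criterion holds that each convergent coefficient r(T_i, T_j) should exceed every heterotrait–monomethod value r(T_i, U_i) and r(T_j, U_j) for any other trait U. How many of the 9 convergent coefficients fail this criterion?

Checking each validity diagonal entry against its comparison values:
HL (methods 1·2): 0.27 vs {0.42, 0.31, 0.34, 0.29} → fail.
HL (methods 1·3): 0.37 vs {0.42, 0.25, 0.34, 0.19} → fail.
HL (methods 2·3): 0.36 vs {0.31, 0.25, 0.29, 0.19} → pass.
Bur (methods 1·2): 0.59 vs {0.42, 0.31, 0.41, 0.24} → pass.
Bur (methods 1·3): 0.53 vs {0.42, 0.25, 0.41, 0.15} → pass.
Bur (methods 2·3): 0.63 vs {0.31, 0.25, 0.24, 0.15} → pass.
Opt (methods 1·2): 0.39 vs {0.34, 0.29, 0.41, 0.24} → fail.
Opt (methods 1·3): 0.48 vs {0.34, 0.19, 0.41, 0.15} → pass.
Opt (methods 2·3): 0.26 vs {0.29, 0.19, 0.24, 0.15} → fail.
4 of 9 fail.

4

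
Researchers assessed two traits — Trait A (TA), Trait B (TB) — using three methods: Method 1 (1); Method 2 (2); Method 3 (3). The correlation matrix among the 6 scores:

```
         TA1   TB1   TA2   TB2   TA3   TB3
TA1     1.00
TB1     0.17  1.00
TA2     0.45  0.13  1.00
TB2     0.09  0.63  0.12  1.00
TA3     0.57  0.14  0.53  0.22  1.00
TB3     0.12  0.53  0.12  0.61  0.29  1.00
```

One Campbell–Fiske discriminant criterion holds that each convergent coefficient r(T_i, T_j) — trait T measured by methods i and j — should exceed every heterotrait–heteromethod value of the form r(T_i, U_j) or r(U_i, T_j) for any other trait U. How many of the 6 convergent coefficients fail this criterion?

Each convergent coefficient versus the relevant comparison correlations:
TA (methods 1·2): 0.45 vs {0.09, 0.13} → pass.
TA (methods 1·3): 0.57 vs {0.12, 0.14} → pass.
TA (methods 2·3): 0.53 vs {0.12, 0.22} → pass.
TB (methods 1·2): 0.63 vs {0.13, 0.09} → pass.
TB (methods 1·3): 0.53 vs {0.14, 0.12} → pass.
TB (methods 2·3): 0.61 vs {0.22, 0.12} → pass.
0 of 6 fail.

0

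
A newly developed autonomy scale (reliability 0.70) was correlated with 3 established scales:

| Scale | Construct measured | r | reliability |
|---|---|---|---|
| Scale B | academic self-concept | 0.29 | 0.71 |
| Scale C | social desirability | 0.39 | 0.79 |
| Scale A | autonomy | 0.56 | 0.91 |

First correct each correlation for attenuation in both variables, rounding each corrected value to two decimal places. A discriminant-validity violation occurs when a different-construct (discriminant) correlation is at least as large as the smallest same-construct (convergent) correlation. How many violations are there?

0

Disattenuated r (r / √(r_scale · r_new)):
  Scale B (disc): 0.29 / √(0.71·0.70) = 0.41
  Scale C (disc): 0.39 / √(0.79·0.70) = 0.52
  Scale A (conv): 0.56 / √(0.91·0.70) = 0.70
Smallest convergent = 0.70. Discriminant values: 0.41, 0.52; count ≥ 0.70 → 0.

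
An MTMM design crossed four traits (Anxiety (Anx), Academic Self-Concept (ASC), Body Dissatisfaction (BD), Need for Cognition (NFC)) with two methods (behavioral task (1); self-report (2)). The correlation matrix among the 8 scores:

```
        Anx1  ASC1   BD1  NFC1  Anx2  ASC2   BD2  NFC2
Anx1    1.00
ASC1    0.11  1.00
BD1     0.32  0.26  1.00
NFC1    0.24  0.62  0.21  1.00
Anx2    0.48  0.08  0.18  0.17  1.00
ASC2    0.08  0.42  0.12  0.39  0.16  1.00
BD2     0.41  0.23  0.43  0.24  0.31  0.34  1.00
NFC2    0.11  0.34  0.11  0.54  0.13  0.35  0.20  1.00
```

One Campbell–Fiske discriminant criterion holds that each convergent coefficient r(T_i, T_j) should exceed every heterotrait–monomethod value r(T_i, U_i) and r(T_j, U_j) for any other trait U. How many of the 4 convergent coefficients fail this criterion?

2

Each convergent coefficient versus the relevant comparison correlations:
Anx (methods 1·2): 0.48 vs {0.11, 0.16, 0.32, 0.31, 0.24, 0.13} → pass.
ASC (methods 1·2): 0.42 vs {0.11, 0.16, 0.26, 0.34, 0.62, 0.35} → fail.
BD (methods 1·2): 0.43 vs {0.32, 0.31, 0.26, 0.34, 0.21, 0.20} → pass.
NFC (methods 1·2): 0.54 vs {0.24, 0.13, 0.62, 0.35, 0.21, 0.20} → fail.
2 of 4 fail.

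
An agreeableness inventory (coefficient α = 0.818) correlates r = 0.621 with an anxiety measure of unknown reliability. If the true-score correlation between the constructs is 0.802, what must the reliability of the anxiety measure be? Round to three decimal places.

0.733

r_true = r_obs / √(r_xx · r_yy) ⇒ 0.802 = 0.621 / √(0.818 · r_yy).
√(0.818 · r_yy) = 0.621 / 0.802 = 0.7743; 0.818 · r_yy = 0.5995; r_yy = 0.5995 / 0.818 ≈ 0.733.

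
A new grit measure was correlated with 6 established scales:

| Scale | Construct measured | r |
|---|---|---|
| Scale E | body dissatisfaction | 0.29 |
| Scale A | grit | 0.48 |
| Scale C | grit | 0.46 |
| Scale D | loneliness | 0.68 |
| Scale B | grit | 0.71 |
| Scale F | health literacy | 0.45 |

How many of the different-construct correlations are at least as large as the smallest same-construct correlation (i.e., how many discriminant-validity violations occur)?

Convergent (same construct = grit): Scale A, Scale C, Scale B.
Smallest convergent = 0.46. Discriminant values: 0.29, 0.68, 0.45; count ≥ 0.46 → 1.

1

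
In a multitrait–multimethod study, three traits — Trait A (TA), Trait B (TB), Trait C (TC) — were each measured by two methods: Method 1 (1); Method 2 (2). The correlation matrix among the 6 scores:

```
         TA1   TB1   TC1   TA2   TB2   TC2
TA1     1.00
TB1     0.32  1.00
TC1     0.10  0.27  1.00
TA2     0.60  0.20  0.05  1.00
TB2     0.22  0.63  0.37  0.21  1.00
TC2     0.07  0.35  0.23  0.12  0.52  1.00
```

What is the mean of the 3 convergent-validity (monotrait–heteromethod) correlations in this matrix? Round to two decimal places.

Convergent values: 0.60, 0.63, 0.23; mean = 1.46/3 = 0.49.

0.49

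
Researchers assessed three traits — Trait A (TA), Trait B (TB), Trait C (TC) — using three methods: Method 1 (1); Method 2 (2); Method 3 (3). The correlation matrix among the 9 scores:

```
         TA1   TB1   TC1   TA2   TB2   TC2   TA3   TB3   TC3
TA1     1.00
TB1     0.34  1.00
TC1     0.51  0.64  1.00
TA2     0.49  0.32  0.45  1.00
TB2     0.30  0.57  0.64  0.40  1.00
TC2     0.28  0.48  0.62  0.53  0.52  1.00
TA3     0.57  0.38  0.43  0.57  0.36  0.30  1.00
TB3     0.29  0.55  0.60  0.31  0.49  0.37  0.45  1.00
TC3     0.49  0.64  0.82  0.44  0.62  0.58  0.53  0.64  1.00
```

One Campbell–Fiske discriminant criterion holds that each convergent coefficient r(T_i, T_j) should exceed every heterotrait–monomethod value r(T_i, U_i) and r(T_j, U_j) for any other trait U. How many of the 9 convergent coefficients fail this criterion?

Convergent coefficients and their comparison sets:
TA (methods 1·2): 0.49 vs {0.34, 0.40, 0.51, 0.53} → fail.
TA (methods 1·3): 0.57 vs {0.34, 0.45, 0.51, 0.53} → pass.
TA (methods 2·3): 0.57 vs {0.40, 0.45, 0.53, 0.53} → pass.
TB (methods 1·2): 0.57 vs {0.34, 0.40, 0.64, 0.52} → fail.
TB (methods 1·3): 0.55 vs {0.34, 0.45, 0.64, 0.64} → fail.
TB (methods 2·3): 0.49 vs {0.40, 0.45, 0.52, 0.64} → fail.
TC (methods 1·2): 0.62 vs {0.51, 0.53, 0.64, 0.52} → fail.
TC (methods 1·3): 0.82 vs {0.51, 0.53, 0.64, 0.64} → pass.
TC (methods 2·3): 0.58 vs {0.53, 0.53, 0.52, 0.64} → fail.
6 of 9 fail.

6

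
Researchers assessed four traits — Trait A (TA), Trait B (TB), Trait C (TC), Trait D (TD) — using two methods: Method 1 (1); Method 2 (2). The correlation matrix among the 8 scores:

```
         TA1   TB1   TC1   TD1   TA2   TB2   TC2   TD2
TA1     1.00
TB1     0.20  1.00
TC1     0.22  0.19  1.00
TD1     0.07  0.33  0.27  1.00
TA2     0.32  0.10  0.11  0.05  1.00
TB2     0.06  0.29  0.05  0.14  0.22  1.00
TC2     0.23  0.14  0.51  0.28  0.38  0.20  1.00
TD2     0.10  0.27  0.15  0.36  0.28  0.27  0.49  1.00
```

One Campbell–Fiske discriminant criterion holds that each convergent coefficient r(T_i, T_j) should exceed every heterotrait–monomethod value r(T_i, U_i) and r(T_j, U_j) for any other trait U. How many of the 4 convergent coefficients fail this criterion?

3

Checking each validity diagonal entry against its comparison values:
TA (methods 1·2): 0.32 vs {0.20, 0.22, 0.22, 0.38, 0.07, 0.28} → fail.
TB (methods 1·2): 0.29 vs {0.20, 0.22, 0.19, 0.20, 0.33, 0.27} → fail.
TC (methods 1·2): 0.51 vs {0.22, 0.38, 0.19, 0.20, 0.27, 0.49} → pass.
TD (methods 1·2): 0.36 vs {0.07, 0.28, 0.33, 0.27, 0.27, 0.49} → fail.
3 of 4 fail.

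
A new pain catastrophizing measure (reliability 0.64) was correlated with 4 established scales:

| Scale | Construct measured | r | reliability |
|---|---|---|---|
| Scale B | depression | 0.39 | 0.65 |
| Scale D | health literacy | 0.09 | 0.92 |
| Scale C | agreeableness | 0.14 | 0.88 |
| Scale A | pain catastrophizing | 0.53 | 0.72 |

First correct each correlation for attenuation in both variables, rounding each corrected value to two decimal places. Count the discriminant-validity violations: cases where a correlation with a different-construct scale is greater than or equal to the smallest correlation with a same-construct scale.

0

Disattenuated r (r / √(r_scale · r_new)):
  Scale B (disc): 0.39 / √(0.65·0.64) = 0.60
  Scale D (disc): 0.09 / √(0.92·0.64) = 0.12
  Scale C (disc): 0.14 / √(0.88·0.64) = 0.19
  Scale A (conv): 0.53 / √(0.72·0.64) = 0.78
Smallest convergent = 0.78. Discriminant values: 0.60, 0.12, 0.19; count ≥ 0.78 → 0.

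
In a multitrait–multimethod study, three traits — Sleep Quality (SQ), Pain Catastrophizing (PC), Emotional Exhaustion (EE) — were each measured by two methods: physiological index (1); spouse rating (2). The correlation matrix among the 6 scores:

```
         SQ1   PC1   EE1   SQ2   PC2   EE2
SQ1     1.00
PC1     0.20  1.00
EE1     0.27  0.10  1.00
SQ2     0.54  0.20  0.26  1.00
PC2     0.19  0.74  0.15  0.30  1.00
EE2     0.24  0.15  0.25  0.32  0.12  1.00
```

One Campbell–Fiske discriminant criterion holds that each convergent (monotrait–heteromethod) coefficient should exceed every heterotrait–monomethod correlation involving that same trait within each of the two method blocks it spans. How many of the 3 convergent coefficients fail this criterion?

Checking each validity diagonal entry against its comparison values:
SQ (methods 1·2): 0.54 vs {0.20, 0.30, 0.27, 0.32} → pass.
PC (methods 1·2): 0.74 vs {0.20, 0.30, 0.10, 0.12} → pass.
EE (methods 1·2): 0.25 vs {0.27, 0.32, 0.10, 0.12} → fail.
1 of 3 fail.

1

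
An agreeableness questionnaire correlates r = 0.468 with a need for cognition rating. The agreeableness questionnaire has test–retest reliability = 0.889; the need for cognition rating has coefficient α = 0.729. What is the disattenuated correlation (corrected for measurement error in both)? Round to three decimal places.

0.581

r_true = r_obs / √(r_xx · r_yy) = 0.468 / √(0.889 × 0.729) = 0.468 / √0.648081 = 0.468 / 0.8050 ≈ 0.581.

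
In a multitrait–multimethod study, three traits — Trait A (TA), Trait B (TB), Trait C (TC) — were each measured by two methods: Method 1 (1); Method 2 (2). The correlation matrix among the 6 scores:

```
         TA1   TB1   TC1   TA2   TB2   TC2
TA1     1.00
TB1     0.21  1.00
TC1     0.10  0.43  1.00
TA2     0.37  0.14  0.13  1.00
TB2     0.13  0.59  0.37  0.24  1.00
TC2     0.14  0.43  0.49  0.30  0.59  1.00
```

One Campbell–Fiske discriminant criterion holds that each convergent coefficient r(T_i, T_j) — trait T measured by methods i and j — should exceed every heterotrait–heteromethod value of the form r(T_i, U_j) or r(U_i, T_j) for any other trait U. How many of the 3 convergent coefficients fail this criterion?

0

Convergent coefficients and their comparison sets:
TA (methods 1·2): 0.37 vs {0.13, 0.14, 0.14, 0.13} → pass.
TB (methods 1·2): 0.59 vs {0.14, 0.13, 0.43, 0.37} → pass.
TC (methods 1·2): 0.49 vs {0.13, 0.14, 0.37, 0.43} → pass.
0 of 3 fail.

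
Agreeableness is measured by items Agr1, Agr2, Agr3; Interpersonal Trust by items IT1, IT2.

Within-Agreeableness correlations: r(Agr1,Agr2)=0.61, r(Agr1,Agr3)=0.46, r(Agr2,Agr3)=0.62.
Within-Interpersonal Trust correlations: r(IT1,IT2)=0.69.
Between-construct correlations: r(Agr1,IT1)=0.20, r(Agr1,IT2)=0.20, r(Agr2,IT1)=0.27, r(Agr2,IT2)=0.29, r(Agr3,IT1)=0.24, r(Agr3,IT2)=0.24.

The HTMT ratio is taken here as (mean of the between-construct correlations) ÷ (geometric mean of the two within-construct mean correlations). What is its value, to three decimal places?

0.385

Mean between = 1.44/6 = 0.2400.
Mean within-Agr = 1.69/3 = 0.5633; mean within-IT = 0.69/1 = 0.6900.
Geometric mean = √(0.5633 × 0.6900) = 0.6234.
HTMT = 0.2400 / 0.6234 = 0.385.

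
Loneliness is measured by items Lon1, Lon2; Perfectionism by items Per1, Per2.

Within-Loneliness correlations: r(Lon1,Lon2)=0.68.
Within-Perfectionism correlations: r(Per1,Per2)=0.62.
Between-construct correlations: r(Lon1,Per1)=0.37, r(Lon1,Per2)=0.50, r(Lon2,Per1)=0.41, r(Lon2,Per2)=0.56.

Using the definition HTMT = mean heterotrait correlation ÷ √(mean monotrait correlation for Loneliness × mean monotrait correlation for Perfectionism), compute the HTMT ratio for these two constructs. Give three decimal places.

Mean between = 1.84/4 = 0.4600.
Mean within-Lon = 0.68/1 = 0.6800; mean within-Per = 0.62/1 = 0.6200.
Geometric mean = √(0.6800 × 0.6200) = 0.6493.
HTMT = 0.4600 / 0.6493 = 0.708.

0.708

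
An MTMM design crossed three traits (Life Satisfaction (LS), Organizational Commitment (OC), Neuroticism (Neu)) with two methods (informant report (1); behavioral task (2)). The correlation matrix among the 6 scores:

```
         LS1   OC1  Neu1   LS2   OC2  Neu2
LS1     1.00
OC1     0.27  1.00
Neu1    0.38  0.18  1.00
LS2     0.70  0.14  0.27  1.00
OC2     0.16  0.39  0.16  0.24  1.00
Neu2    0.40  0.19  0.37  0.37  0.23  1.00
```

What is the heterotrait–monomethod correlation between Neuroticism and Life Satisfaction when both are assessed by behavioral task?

Different traits, same method: r(Neu2, LS2) = 0.37.

0.37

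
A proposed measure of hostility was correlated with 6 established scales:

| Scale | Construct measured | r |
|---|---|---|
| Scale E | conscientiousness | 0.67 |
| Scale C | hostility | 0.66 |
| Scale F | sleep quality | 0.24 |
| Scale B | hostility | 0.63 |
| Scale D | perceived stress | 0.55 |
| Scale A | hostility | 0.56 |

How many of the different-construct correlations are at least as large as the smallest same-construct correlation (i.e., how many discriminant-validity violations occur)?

Convergent (same construct = hostility): Scale C, Scale B, Scale A.
Smallest convergent = 0.56. Discriminant values: 0.67, 0.24, 0.55; count ≥ 0.56 → 1.

1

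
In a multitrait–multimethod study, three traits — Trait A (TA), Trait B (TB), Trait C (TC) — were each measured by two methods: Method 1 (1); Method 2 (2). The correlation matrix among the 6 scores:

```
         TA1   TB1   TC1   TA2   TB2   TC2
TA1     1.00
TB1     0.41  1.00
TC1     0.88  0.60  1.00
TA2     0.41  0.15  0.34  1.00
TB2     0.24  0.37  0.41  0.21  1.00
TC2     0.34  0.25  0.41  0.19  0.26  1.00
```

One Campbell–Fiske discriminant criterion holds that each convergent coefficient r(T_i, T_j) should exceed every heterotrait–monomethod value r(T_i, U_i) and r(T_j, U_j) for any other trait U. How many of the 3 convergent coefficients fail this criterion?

3

Convergent coefficients and their comparison sets:
TA (methods 1·2): 0.41 vs {0.41, 0.21, 0.88, 0.19} → fail.
TB (methods 1·2): 0.37 vs {0.41, 0.21, 0.60, 0.26} → fail.
TC (methods 1·2): 0.41 vs {0.88, 0.19, 0.60, 0.26} → fail.
3 of 3 fail.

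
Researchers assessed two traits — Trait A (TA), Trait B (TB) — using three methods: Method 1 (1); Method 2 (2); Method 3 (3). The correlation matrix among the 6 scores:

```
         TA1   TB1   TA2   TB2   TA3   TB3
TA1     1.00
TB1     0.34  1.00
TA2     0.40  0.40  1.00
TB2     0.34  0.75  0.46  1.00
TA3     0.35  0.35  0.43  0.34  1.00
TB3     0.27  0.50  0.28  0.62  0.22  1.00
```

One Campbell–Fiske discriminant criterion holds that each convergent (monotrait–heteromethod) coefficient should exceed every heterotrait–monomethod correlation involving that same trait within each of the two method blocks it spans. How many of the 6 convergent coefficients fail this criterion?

2

Convergent coefficients and their comparison sets:
TA (methods 1·2): 0.40 vs {0.34, 0.46} → fail.
TA (methods 1·3): 0.35 vs {0.34, 0.22} → pass.
TA (methods 2·3): 0.43 vs {0.46, 0.22} → fail.
TB (methods 1·2): 0.75 vs {0.34, 0.46} → pass.
TB (methods 1·3): 0.50 vs {0.34, 0.22} → pass.
TB (methods 2·3): 0.62 vs {0.46, 0.22} → pass.
2 of 6 fail.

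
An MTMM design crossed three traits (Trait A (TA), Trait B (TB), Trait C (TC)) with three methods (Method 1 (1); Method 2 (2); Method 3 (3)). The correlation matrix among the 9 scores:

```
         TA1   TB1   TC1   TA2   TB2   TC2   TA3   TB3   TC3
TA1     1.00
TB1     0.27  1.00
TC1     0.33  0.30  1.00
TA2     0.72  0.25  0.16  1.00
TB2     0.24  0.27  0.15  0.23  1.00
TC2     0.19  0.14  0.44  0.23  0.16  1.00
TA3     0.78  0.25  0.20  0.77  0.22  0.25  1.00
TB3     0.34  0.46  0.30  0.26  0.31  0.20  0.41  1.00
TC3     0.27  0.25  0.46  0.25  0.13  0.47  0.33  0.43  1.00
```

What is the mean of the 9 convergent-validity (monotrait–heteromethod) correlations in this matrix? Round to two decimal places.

Convergent values: 0.72, 0.78, 0.77, 0.27, 0.46, 0.31, 0.44, 0.46, 0.47; mean = 4.68/9 = 0.52.

0.52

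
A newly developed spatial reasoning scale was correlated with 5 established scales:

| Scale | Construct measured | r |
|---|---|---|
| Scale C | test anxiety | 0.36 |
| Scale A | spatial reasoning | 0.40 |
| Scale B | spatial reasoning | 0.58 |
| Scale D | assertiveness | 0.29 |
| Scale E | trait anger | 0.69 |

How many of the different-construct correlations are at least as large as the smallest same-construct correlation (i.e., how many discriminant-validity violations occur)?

Convergent (same construct = spatial reasoning): Scale A, Scale B.
Smallest convergent = 0.40. Discriminant values: 0.36, 0.29, 0.69; count ≥ 0.40 → 1.

1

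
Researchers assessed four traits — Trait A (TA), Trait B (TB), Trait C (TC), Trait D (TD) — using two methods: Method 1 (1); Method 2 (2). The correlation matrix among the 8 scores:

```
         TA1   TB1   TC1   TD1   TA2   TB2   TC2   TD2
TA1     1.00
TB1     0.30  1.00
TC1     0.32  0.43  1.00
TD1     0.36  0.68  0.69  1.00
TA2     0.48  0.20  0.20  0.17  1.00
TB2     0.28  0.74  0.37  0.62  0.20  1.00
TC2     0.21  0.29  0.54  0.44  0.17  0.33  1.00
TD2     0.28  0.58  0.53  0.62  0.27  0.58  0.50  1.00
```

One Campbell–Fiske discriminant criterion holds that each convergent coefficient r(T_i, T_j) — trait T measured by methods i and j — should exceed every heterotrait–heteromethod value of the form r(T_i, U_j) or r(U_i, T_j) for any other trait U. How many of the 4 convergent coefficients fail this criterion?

1

Convergent coefficients and their comparison sets:
TA (methods 1·2): 0.48 vs {0.28, 0.20, 0.21, 0.20, 0.28, 0.17} → pass.
TB (methods 1·2): 0.74 vs {0.20, 0.28, 0.29, 0.37, 0.58, 0.62} → pass.
TC (methods 1·2): 0.54 vs {0.20, 0.21, 0.37, 0.29, 0.53, 0.44} → pass.
TD (methods 1·2): 0.62 vs {0.17, 0.28, 0.62, 0.58, 0.44, 0.53} → fail.
1 of 4 fail.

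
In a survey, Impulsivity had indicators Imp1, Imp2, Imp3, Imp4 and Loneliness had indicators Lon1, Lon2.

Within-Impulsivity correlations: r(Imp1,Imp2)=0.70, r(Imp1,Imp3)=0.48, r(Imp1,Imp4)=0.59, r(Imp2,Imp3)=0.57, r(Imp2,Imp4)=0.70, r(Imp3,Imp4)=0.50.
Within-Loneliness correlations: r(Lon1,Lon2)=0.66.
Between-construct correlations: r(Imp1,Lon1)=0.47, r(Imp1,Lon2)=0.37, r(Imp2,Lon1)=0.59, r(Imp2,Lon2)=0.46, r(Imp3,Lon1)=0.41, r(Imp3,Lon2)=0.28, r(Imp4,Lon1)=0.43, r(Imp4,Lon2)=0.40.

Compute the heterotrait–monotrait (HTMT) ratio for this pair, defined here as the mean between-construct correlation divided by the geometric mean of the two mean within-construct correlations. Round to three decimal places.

0.683

Mean heterotrait r = 3.41/8 = 0.4263.
Mean within-Imp = 3.54/6 = 0.5900; mean within-Lon = 0.66/1 = 0.6600.
Geometric mean = √(0.5900 × 0.6600) = 0.6240.
HTMT = 0.4263 / 0.6240 = 0.683.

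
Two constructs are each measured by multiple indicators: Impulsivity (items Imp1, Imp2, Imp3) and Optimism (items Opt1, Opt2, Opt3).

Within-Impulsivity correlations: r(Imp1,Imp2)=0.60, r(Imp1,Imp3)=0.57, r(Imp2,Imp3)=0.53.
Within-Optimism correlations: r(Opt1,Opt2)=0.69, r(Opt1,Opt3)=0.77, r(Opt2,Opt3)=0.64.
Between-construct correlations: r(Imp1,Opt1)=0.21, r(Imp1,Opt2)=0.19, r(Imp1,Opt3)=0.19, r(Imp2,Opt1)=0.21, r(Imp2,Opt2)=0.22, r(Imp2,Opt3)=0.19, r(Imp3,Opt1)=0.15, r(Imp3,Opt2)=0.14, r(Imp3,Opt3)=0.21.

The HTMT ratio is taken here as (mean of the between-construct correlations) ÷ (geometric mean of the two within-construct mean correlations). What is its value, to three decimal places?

Between-construct mean = 1.71/9 = 0.1900.
Mean within-Imp = 1.70/3 = 0.5667; mean within-Opt = 2.10/3 = 0.7000.
Geometric mean = √(0.5667 × 0.7000) = 0.6298.
HTMT = 0.1900 / 0.6298 = 0.302.

0.302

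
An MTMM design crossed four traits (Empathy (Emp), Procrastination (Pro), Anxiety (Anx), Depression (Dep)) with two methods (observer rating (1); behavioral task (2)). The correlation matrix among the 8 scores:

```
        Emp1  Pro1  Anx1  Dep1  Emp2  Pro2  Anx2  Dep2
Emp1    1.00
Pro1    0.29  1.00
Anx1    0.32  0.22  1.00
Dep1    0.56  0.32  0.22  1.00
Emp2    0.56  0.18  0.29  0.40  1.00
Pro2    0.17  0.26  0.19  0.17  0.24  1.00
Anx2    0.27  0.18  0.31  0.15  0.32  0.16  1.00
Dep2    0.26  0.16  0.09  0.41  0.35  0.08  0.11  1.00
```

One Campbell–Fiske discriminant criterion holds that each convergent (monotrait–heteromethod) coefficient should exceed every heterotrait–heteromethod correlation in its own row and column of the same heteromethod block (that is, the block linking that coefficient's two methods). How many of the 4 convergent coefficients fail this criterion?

0

Checking each validity diagonal entry against its comparison values:
Emp (methods 1·2): 0.56 vs {0.17, 0.18, 0.27, 0.29, 0.26, 0.40} → pass.
Pro (methods 1·2): 0.26 vs {0.18, 0.17, 0.18, 0.19, 0.16, 0.17} → pass.
Anx (methods 1·2): 0.31 vs {0.29, 0.27, 0.19, 0.18, 0.09, 0.15} → pass.
Dep (methods 1·2): 0.41 vs {0.40, 0.26, 0.17, 0.16, 0.15, 0.09} → pass.
0 of 4 fail.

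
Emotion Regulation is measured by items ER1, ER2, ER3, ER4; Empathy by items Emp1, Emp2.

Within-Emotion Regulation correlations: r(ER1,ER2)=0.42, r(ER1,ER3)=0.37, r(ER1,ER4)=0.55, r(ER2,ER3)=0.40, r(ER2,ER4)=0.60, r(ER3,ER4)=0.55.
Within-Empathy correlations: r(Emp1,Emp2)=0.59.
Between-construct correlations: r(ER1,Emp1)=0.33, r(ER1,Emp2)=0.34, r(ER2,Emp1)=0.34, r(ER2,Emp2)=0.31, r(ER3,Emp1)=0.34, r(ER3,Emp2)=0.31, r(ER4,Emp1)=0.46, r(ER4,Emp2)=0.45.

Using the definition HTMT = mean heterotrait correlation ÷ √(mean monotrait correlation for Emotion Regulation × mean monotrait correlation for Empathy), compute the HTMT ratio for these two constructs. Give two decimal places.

0.68

Mean between = 2.88/8 = 0.3600.
Mean within-ER = 2.89/6 = 0.4817; mean within-Emp = 0.59/1 = 0.5900.
Geometric mean = √(0.4817 × 0.5900) = 0.5331.
HTMT = 0.3600 / 0.5331 = 0.68.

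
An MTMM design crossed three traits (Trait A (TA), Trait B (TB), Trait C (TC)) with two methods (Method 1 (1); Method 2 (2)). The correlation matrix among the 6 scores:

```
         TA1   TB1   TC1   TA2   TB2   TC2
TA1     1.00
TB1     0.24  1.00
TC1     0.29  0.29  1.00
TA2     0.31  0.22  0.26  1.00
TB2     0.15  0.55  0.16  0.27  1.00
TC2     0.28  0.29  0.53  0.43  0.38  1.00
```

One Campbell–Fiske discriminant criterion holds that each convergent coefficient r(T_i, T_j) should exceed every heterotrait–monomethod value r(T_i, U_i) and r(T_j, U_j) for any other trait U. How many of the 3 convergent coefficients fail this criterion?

Checking each validity diagonal entry against its comparison values:
TA (methods 1·2): 0.31 vs {0.24, 0.27, 0.29, 0.43} → fail.
TB (methods 1·2): 0.55 vs {0.24, 0.27, 0.29, 0.38} → pass.
TC (methods 1·2): 0.53 vs {0.29, 0.43, 0.29, 0.38} → pass.
1 of 3 fail.

1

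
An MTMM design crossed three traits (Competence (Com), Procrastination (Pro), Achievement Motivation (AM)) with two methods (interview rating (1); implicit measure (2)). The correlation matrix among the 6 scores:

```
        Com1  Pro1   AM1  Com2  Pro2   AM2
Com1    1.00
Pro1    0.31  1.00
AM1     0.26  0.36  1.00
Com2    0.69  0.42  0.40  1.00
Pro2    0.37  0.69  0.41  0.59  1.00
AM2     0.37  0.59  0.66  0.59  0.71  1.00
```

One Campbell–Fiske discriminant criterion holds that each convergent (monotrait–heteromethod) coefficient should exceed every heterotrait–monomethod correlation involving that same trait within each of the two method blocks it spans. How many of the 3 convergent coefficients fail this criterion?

2

Checking each validity diagonal entry against its comparison values:
Com (methods 1·2): 0.69 vs {0.31, 0.59, 0.26, 0.59} → pass.
Pro (methods 1·2): 0.69 vs {0.31, 0.59, 0.36, 0.71} → fail.
AM (methods 1·2): 0.66 vs {0.26, 0.59, 0.36, 0.71} → fail.
2 of 3 fail.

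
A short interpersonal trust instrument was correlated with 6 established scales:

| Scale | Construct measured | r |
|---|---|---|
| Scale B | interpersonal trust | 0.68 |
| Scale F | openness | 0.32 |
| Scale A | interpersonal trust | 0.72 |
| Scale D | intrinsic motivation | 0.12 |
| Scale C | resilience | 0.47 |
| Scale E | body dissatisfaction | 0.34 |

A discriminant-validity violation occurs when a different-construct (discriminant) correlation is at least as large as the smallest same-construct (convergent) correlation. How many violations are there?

0

Convergent (same construct = interpersonal trust): Scale B, Scale A.
Smallest convergent = 0.68. Discriminant values: 0.32, 0.12, 0.47, 0.34; count ≥ 0.68 → 0.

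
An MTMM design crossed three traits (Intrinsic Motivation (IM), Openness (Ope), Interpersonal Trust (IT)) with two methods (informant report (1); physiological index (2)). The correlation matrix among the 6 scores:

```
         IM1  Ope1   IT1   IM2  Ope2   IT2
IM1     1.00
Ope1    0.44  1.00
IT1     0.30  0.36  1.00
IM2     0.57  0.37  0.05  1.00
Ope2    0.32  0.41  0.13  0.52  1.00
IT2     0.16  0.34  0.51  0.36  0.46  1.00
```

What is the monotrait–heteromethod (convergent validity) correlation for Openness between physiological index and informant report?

0.41

Same trait (Ope), different methods: r(Ope2, Ope1) = 0.41.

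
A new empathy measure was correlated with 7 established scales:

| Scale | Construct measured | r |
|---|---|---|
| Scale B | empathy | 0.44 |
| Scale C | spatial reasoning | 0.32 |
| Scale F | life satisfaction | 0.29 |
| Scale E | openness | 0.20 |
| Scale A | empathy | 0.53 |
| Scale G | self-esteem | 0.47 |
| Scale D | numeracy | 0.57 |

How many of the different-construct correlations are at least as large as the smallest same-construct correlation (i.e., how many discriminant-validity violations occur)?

Convergent (same construct = empathy): Scale B, Scale A.
Smallest convergent = 0.44. Discriminant values: 0.32, 0.29, 0.20, 0.47, 0.57; count ≥ 0.44 → 2.

2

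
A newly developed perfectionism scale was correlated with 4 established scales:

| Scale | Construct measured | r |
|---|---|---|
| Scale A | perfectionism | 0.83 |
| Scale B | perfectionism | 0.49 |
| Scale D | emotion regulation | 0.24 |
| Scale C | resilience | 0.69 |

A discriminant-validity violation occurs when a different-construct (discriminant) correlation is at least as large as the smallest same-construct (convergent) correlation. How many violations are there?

1

Convergent (same construct = perfectionism): Scale A, Scale B.
Smallest convergent = 0.49. Discriminant values: 0.24, 0.69; count ≥ 0.49 → 1.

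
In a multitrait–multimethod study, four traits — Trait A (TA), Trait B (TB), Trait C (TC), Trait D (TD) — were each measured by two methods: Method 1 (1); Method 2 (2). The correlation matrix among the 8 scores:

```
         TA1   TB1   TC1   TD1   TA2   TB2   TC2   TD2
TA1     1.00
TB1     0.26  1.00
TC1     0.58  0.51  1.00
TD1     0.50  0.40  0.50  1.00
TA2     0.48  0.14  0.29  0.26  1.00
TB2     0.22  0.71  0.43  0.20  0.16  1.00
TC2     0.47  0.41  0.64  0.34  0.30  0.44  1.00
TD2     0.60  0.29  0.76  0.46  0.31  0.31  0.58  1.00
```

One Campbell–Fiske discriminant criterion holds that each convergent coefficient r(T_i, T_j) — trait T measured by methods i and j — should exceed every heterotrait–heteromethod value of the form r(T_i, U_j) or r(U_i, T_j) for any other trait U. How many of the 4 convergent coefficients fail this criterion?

3

Each convergent coefficient versus the relevant comparison correlations:
TA (methods 1·2): 0.48 vs {0.22, 0.14, 0.47, 0.29, 0.60, 0.26} → fail.
TB (methods 1·2): 0.71 vs {0.14, 0.22, 0.41, 0.43, 0.29, 0.20} → pass.
TC (methods 1·2): 0.64 vs {0.29, 0.47, 0.43, 0.41, 0.76, 0.34} → fail.
TD (methods 1·2): 0.46 vs {0.26, 0.60, 0.20, 0.29, 0.34, 0.76} → fail.
3 of 4 fail.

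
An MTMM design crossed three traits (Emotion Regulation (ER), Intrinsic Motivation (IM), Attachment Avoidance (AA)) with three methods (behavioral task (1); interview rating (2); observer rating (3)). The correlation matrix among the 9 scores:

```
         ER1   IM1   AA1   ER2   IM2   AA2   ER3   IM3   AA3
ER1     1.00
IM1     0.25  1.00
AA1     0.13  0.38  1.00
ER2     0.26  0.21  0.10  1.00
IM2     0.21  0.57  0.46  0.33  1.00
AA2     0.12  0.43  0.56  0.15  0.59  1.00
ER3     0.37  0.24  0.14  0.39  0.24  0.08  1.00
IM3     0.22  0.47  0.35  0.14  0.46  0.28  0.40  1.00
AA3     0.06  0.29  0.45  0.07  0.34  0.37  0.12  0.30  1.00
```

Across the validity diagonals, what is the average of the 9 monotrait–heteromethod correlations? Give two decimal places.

0.43

Convergent values: 0.26, 0.37, 0.39, 0.57, 0.47, 0.46, 0.56, 0.45, 0.37; mean = 3.90/9 = 0.43.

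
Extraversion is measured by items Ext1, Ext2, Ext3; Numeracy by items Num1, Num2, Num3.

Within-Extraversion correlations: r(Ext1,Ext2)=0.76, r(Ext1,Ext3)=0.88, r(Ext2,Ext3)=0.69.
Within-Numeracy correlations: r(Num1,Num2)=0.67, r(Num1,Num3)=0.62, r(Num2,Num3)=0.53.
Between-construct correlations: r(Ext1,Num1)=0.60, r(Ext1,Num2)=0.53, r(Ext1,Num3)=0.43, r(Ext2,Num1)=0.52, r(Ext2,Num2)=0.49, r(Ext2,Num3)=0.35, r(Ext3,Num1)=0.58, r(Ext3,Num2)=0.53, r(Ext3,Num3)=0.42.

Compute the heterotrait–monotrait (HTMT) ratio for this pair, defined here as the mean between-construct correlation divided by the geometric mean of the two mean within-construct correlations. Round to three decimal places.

Mean heterotrait r = 4.45/9 = 0.4944.
Mean within-Ext = 2.33/3 = 0.7767; mean within-Num = 1.82/3 = 0.6067.
Geometric mean = √(0.7767 × 0.6067) = 0.6865.
HTMT = 0.4944 / 0.6865 = 0.720.

0.720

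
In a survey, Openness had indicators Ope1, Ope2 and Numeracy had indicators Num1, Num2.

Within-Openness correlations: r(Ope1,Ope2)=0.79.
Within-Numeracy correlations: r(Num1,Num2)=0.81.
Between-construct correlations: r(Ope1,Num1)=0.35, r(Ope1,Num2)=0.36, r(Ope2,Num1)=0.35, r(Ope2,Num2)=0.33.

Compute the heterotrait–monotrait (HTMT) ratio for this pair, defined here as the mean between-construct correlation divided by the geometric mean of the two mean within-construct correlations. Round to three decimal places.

0.434

Between-construct mean = 1.39/4 = 0.3475.
Mean within-Ope = 0.79/1 = 0.7900; mean within-Num = 0.81/1 = 0.8100.
Geometric mean = √(0.7900 × 0.8100) = 0.7999.
HTMT = 0.3475 / 0.7999 = 0.434.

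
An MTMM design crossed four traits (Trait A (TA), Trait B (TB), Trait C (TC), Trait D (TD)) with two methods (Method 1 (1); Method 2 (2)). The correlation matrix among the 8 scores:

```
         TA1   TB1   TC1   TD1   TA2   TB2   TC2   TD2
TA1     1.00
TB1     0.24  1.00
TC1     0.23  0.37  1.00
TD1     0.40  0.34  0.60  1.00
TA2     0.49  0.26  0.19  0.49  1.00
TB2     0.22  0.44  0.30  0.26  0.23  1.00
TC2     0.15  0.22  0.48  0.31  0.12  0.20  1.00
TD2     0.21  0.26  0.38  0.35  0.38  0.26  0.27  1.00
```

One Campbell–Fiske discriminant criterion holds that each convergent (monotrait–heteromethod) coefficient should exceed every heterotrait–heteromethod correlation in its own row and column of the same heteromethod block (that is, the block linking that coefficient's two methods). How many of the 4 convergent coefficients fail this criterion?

Checking each validity diagonal entry against its comparison values:
TA (methods 1·2): 0.49 vs {0.22, 0.26, 0.15, 0.19, 0.21, 0.49} → fail.
TB (methods 1·2): 0.44 vs {0.26, 0.22, 0.22, 0.30, 0.26, 0.26} → pass.
TC (methods 1·2): 0.48 vs {0.19, 0.15, 0.30, 0.22, 0.38, 0.31} → pass.
TD (methods 1·2): 0.35 vs {0.49, 0.21, 0.26, 0.26, 0.31, 0.38} → fail.
2 of 4 fail.

2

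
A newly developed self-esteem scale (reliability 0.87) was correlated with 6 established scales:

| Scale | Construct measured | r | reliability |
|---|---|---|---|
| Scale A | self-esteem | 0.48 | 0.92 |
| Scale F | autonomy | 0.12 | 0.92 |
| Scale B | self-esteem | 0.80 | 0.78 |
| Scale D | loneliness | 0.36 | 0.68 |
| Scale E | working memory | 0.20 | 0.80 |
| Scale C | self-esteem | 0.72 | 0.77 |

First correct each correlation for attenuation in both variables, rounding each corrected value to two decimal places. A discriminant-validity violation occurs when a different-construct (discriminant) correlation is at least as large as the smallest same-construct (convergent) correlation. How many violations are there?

Disattenuated r (r / √(r_scale · r_new)):
  Scale A (conv): 0.48 / √(0.92·0.87) = 0.54
  Scale F (disc): 0.12 / √(0.92·0.87) = 0.13
  Scale B (conv): 0.80 / √(0.78·0.87) = 0.97
  Scale D (disc): 0.36 / √(0.68·0.87) = 0.47
  Scale E (disc): 0.20 / √(0.80·0.87) = 0.24
  Scale C (conv): 0.72 / √(0.77·0.87) = 0.88
Smallest convergent = 0.54. Discriminant values: 0.13, 0.47, 0.24; count ≥ 0.54 → 0.

0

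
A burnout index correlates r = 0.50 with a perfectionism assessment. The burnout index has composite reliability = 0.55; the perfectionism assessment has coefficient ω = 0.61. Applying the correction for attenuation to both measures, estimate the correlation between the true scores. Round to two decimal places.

r_true = r_obs / √(r_xx · r_yy) = 0.50 / √(0.55 × 0.61) = 0.50 / √0.3355 = 0.50 / 0.5792 ≈ 0.86.

0.86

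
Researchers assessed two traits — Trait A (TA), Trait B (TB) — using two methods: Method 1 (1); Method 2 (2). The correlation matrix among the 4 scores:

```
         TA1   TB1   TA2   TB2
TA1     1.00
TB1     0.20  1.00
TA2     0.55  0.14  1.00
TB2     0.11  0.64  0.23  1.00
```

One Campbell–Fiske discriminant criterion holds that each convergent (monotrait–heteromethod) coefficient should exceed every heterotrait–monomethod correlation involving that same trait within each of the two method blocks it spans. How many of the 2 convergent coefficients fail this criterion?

0

Checking each validity diagonal entry against its comparison values:
TA (methods 1·2): 0.55 vs {0.20, 0.23} → pass.
TB (methods 1·2): 0.64 vs {0.20, 0.23} → pass.
0 of 2 fail.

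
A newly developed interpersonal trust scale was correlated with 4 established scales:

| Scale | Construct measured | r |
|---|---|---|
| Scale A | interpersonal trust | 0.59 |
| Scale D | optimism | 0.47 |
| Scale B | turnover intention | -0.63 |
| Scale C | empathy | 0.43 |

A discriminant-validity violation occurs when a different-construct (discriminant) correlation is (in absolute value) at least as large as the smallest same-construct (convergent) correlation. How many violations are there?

Convergent (same construct = interpersonal trust): Scale A.
Smallest convergent = 0.59. Discriminant |r|: 0.47, 0.63, 0.43; count ≥ 0.59 → 1.

1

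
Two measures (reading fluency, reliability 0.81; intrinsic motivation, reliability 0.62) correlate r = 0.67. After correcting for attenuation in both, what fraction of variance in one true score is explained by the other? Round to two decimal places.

Disattenuated r = 0.67 / √(0.81 × 0.62) = 0.67 / 0.7087 = 0.9454.
Shared true-score variance = 0.9454² = 0.8938 ≈ 0.89.

0.89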